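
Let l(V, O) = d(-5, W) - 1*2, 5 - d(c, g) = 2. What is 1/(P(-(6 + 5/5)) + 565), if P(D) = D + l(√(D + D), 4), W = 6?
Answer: 1/559 ≈ 0.0017889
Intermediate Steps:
d(c, g) = 3 (d(c, g) = 5 - 1*2 = 5 - 2 = 3)
l(V, O) = 1 (l(V, O) = 3 - 1*2 = 3 - 2 = 1)
P(D) = 1 + D (P(D) = D + 1 = 1 + D)
1/(P(-(6 + 5/5)) + 565) = 1/((1 - (6 + 5/5)) + 565) = 1/((1 - (6 + 5*(⅕))) + 565) = 1/((1 - (6 + 1)) + 565) = 1/((1 - 7) + 565) = 1/(-6 + 565) = 1/559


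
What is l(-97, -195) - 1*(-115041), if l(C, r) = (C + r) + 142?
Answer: 114891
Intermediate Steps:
l(C, r) = 142 + C + r
l(-97, -195) - 1*(-115041) = (142 - 97 - 195) - 1*(-115041) = -150 + 115041 = 114891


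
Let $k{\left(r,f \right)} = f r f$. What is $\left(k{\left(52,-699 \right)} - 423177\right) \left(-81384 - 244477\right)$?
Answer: $-8141335663575$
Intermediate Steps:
$k{\left(r,f \right)} = r f^{2}$
$\left(k{\left(52,-699 \right)} - 423177\right) \left(-81384 - 244477\right) = \left(52 \left(-699\right)^{2} - 423177\right) \left(-81384 - 244477\right) = \left(52 \cdot 488601 - 423177\right) \left(-325861\right) = \left(25407252 - 423177\right) \left(-325861\right) = 24984075 \left(-325861\right) = -8141335663575$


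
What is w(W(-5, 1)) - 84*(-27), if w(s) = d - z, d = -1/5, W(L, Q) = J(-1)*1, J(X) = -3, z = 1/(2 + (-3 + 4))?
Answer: 34012/15 ≈ 2267.5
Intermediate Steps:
z = 1/3 (z = 1/(2 + 1) = 1/3 ≈ 0.33333)
W(L, Q) = -3 (W(L, Q) = -3*1 = -3)
d = -1/5 (d = -1*1/5 = -1/5 ≈ -0.20000)
w(s) = -8/15 (w(s) = -1/5 - 1*1/3 = -1/5 - 1/3 = -8/15)
w(W(-5, 1)) - 84*(-27) = -8/15 - 84*(-27) = -8/15 + 2268 = 34012/15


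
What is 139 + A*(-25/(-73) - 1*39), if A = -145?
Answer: 419337/73 ≈ 5744.3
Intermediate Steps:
139 + A*(-25/(-73) - 1*39) = 139 - 145*(-25/(-73) - 1*39) = 139 - 145*(-25*(-1/73) - 39) = 139 - 145*(25/73 - 39) = 139 - 145*(-2822/73) = 139 + 409190/73 = 419337/73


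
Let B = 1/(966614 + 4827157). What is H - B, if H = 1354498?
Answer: 7847651231957/5793771 ≈ 1.3545e+6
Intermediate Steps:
B = 1/5793771 ≈ 1.7260e-7
H - B = 1354498 - 1*1/5793771 = 1354498 - 1/5793771 = 7847651231957/5793771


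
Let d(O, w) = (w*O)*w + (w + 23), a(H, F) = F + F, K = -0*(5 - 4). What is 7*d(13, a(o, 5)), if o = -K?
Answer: 9331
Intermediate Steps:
K = 0 (K = -0 = -1*0 = 0)
o = 0 (o = -1*0 = 0)
a(H, F) = 2*F
d(O, w) = 23 + w + O*w² (d(O, w) = (O*w)*w + (23 + w) = O*w² + (23 + w) = 23 + w + O*w²)
7*d(13, a(o, 5)) = 7*(23 + 2*5 + 13*(2*5)²) = 7*(23 + 10 + 13*10²) = 7*(23 + 10 + 13*100) = 7*(23 + 10 + 1300) = 7*1333 = 9331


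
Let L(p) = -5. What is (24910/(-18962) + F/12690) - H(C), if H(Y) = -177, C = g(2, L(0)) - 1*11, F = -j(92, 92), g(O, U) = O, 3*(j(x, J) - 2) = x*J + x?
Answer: 10555222903/60156945 ≈ 175.46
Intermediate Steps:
j(x, J) = 2 + x/3 + J*x/3 (j(x, J) = 2 + (x*J + x)/3 = 2 + (J*x + x)/3 = 2 + (x + J*x)/3 = 2 + (x/3 + J*x/3) = 2 + x/3 + J*x/3)
F = -2854 (F = -(2 + (1/3)*92 + (1/3)*92*92) = -(2 + 92/3 + 8464/3) = -1*2854 = -2854)
C = -9 (C = 2 - 1*11 = 2 - 11 = -9)
(24910/(-18962) + F/12690) - H(C) = (24910/(-18962) - 2854/12690) - 1*(-177) = (24910*(-1/18962) - 2854*1/12690) + 177 = (-12455/9481 - 1427/6345) + 177 = -92556362/60156945 + 177 = 10555222903/60156945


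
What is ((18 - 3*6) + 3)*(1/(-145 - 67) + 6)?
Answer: 3813/212 ≈ 17.986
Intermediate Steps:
((18 - 3*6) + 3)*(1/(-145 - 67) + 6) = ((18 - 18) + 3)*(1/(-212) + 6) = (0 + 3)*(-1/212 + 6) = 3*(1271/212) = 3813/212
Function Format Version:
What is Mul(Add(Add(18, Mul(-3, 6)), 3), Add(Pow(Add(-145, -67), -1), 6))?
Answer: Rational(3813, 212) ≈ 17.986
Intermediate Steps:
Mul(Add(Add(18, Mul(-3, 6)), 3), Add(Pow(Add(-145, -67), -1), 6)) = Mul(Add(Add(18, -18), 3), Add(Pow(-212, -1), 6)) = Mul(Add(0, 3), Add(Rational(-1, 212), 6)) = Mul(3, Rational(1271, 212)) = Rational(3813, 212)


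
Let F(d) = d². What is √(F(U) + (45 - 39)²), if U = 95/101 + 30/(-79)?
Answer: √2311945501/7979 ≈ 6.0262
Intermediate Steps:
U = 4475/7979 (U = 95*(1/101) + 30*(-1/79) = 95/101 - 30/79 = 4475/7979 ≈ 0.56085)
√(F(U) + (45 - 39)²) = √((4475/7979)² + (45 - 39)²) = √(20025625/63664441 + 6²) = √(20025625/63664441 + 36) = √(2311945501/63664441) = √2311945501/7979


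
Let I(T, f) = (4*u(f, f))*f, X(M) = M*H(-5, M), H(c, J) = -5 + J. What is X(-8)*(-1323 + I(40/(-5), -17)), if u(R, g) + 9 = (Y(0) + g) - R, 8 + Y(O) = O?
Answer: -17368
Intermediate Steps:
Y(O) = -8 + O
u(R, g) = -17 + g - R (u(R, g) = -9 + (((-8 + 0) + g) - R) = -9 + ((-8 + g) - R) = -9 + (-8 + g - R) = -17 + g - R)
X(M) = M*(-5 + M)
I(T, f) = -68*f (I(T, f) = (4*(-17 + f - f))*f = (4*(-17))*f = -68*f)
X(-8)*(-1323 + I(40/(-5), -17)) = (-8*(-5 - 8))*(-1323 - 68*(-17)) = (-8*(-13))*(-1323 + 1156) = 104*(-167) = -17368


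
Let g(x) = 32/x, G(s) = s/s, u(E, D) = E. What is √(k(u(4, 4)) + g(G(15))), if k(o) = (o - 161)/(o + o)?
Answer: 3*√22/4 ≈ 3.5178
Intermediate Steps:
G(s) = 1
k(o) = (-161 + o)/(2*o) (k(o) = (-161 + o)/((2*o)) = (-161 + o)*(1/(2*o)) = (-161 + o)/(2*o))
√(k(u(4, 4)) + g(G(15))) = √((½)*(-161 + 4)/4 + 32/1) = √((½)*(¼)*(-157) + 32*1) = √(-157/8 + 32) = √(99/8) = 3*√22/4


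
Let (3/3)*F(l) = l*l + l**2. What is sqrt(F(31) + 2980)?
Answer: sqrt(4902) ≈ 70.014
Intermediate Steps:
F(l) = 2*l**2 (F(l) = l*l + l**2 = l**2 + l**2 = 2*l**2)
sqrt(F(31) + 2980) = sqrt(2*31**2 + 2980) = sqrt(2*961 + 2980) = sqrt(1922 + 2980) = sqrt(4902)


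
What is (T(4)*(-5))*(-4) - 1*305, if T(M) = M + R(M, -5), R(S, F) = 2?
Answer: -185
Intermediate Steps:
T(M) = 2 + M (T(M) = M + 2 = 2 + M)
(T(4)*(-5))*(-4) - 1*305 = ((2 + 4)*(-5))*(-4) - 1*305 = (6*(-5))*(-4) - 305 = -30*(-4) - 305 = 120 - 305 = -185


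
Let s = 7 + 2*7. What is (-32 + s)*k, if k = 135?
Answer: -1485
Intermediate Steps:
s = 21 (s = 7 + 14 = 21)
(-32 + s)*k = (-32 + 21)*135 = -11*135 = -1485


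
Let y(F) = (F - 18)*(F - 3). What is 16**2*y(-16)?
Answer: 165376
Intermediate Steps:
y(F) = (-18 + F)*(-3 + F)
16**2*y(-16) = 16**2*(54 + (-16)**2 - 21*(-16)) = 256*(54 + 256 + 336) = 256*646 = 165376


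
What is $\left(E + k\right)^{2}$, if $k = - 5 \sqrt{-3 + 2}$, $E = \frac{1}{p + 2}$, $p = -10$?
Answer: $- \frac{1599}{64} + \frac{5 i}{4} \approx -24.984 + 1.25 i$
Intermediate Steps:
$E = - \frac{1}{8}$ ($E = \frac{1}{-10 + 2} = \frac{1}{-8} = - \frac{1}{8} \approx -0.125$)
$k = - 5 i$ ($k = - 5 \sqrt{-1} = - 5 i \approx - 5.0 i$)
$\left(E + k\right)^{2} = \left(- \frac{1}{8} - 5 i\right)^{2}$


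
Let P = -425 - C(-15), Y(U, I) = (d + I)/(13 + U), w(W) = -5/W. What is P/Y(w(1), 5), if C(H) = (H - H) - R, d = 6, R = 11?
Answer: -3312/11 ≈ -301.09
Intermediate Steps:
C(H) = -11 (C(H) = (H - H) - 1*11 = 0 - 11 = -11)
Y(U, I) = (6 + I)/(13 + U)
P = -414 (P = -425 - 1*(-11) = -425 + 11 = -414)
P/Y(w(1), 5) = -414*(13 - 5/1)/(6 + 5) = -414/(11/(13 - 5*1)) = -414/(11/(13 - 5)) = -414/(11/8) = -414/((⅛)*11) = -414/11/8 = -414*8/11 = -3312/11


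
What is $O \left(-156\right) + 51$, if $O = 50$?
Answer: $-7749$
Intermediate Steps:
$O \left(-156\right) + 51 = 50 \left(-156\right) + 51 = -7800 + 51 = -7749$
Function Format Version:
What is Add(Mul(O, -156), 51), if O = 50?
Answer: -7749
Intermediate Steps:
Add(Mul(O, -156), 51) = Add(Mul(50, -156), 51) = Add(-7800, 51) = -7749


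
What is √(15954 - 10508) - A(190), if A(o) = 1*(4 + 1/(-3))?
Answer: -11/3 + √5446 ≈ 70.130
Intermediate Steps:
A(o) = 11/3 (A(o) = 1*(4 + 1*(-⅓)) = 1*(4 - ⅓) = 1*(11/3) = 11/3)
√(15954 - 10508) - A(190) = √(15954 - 10508) - 1*11/3 = √5446 - 11/3 = -11/3 + √5446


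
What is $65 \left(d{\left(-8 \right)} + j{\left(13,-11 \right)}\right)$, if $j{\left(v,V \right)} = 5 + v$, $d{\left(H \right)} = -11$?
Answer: $455$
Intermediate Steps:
$65 \left(d{\left(-8 \right)} + j{\left(13,-11 \right)}\right) = 65 \left(-11 + \left(5 + 13\right)\right) = 65 \left(-11 + 18\right) = 65 \cdot 7 = 455$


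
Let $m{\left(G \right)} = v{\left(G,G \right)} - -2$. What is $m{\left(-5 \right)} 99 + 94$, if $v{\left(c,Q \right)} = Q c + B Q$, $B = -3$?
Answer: $4252$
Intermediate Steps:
$v{\left(c,Q \right)} = - 3 Q + Q c$ ($v{\left(c,Q \right)} = Q c - 3 Q = - 3 Q + Q c$)
$m{\left(G \right)} = 2 + G \left(-3 + G\right)$ ($m{\left(G \right)} = G \left(-3 + G\right) - -2 = G \left(-3 + G\right) + 2 = 2 + G \left(-3 + G\right)$)
$m{\left(-5 \right)} 99 + 94 = \left(2 - 5 \left(-3 - 5\right)\right) 99 + 94 = \left(2 - -40\right) 99 + 94 = \left(2 + 40\right) 99 + 94 = 42 \cdot 99 + 94 = 4158 + 94 = 4252$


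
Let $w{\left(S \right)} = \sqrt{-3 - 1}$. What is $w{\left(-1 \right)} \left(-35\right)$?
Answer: $- 70 i \approx - 70.0 i$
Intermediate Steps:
$w{\left(S \right)} = 2 i$ ($w{\left(S \right)} = \sqrt{-4} = 2 i$)
$w{\left(-1 \right)} \left(-35\right) = 2 i \left(-35\right) = - 70 i$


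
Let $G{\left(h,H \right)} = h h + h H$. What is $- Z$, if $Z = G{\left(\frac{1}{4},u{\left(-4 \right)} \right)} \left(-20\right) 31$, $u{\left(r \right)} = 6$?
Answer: $\frac{3875}{4} \approx 968.75$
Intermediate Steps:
$G{\left(h,H \right)} = h^{2} + H h$
$Z = - \frac{3875}{4}$ ($Z = \frac{6 + \frac{1}{4}}{4} \left(-20\right) 31 = \frac{1}{4} \cdot \frac{25}{4} \left(-20\right) 31 = \frac{25}{16} \left(-20\right) 31 = \left(- \frac{125}{4}\right) 31 = - \frac{3875}{4} \approx -968.75$)
$- Z = \left(-1\right) \left(- \frac{3875}{4}\right) = \frac{3875}{4}$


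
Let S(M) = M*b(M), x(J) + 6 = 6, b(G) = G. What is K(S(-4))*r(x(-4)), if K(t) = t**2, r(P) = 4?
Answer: 1024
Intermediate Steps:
x(J) = 0 (x(J) = -6 + 6 = 0)
S(M) = M**2 (S(M) = M*M = M**2)
K(S(-4))*r(x(-4)) = ((-4)**2)**2*4 = 16**2*4 = 256*4 = 1024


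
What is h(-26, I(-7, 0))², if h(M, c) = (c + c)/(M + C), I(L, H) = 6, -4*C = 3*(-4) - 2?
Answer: 64/225 ≈ 0.28444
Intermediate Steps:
C = 7/2 (C = -(3*(-4) - 2)/4 = -(-12 - 2)/4 = -¼*(-14) = 7/2 ≈ 3.5000)
h(M, c) = 2*c/(7/2 + M) (h(M, c) = (c + c)/(M + 7/2) = (2*c)/(7/2 + M) = 2*c/(7/2 + M))
h(-26, I(-7, 0))² = (4*6/(7 + 2*(-26)))² = (4*6/(7 - 52))² = (4*6/(-45))² = (4*6*(-1/45))² = (-8/15)² = 64/225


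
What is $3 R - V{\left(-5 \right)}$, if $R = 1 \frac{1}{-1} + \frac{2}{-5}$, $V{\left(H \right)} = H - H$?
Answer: $- \frac{21}{5} \approx -4.2$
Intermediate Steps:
$V{\left(H \right)} = 0$
$R = - \frac{7}{5}$ ($R = 1 \left(-1\right) + 2 \left(- \frac{1}{5}\right) = -1 - \frac{2}{5} = - \frac{7}{5} \approx -1.4$)
$3 R - V{\left(-5 \right)} = 3 \left(- \frac{7}{5}\right) - 0 = - \frac{21}{5} + 0 = - \frac{21}{5}$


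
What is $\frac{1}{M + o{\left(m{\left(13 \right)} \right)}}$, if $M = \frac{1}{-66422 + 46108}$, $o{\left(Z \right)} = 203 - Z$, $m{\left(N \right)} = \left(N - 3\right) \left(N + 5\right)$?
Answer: $\frac{20314}{467221} \approx 0.043478$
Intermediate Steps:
$m{\left(N \right)} = \left(-3 + N\right) \left(5 + N\right)$
$M = - \frac{1}{20314}$ ($M = \frac{1}{-20314} = - \frac{1}{20314} \approx -4.9227 \cdot 10^{-5}$)
$\frac{1}{M + o{\left(m{\left(13 \right)} \right)}} = \frac{1}{- \frac{1}{20314} + \left(203 - \left(-15 + 13^{2} + 2 \cdot 13\right)\right)} = \frac{1}{- \frac{1}{20314} + \left(203 - \left(-15 + 169 + 26\right)\right)} = \frac{1}{- \frac{1}{20314} + \left(203 - 180\right)} = \frac{1}{- \frac{1}{20314} + 23} = \frac{1}{\frac{467221}{20314}} = \frac{20314}{467221}$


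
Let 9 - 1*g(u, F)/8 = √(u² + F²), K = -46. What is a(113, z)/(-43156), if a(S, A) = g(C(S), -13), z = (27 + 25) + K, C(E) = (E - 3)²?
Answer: -18/10789 + 2*√146410169/10789 ≈ 2.2414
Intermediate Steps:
C(E) = (-3 + E)²
z = 6 (z = (27 + 25) - 46 = 52 - 46 = 6)
g(u, F) = 72 - 8*√(F² + u²) (g(u, F) = 72 - 8*√(u² + F²) = 72 - 8*√(F² + u²))
a(S, A) = 72 - 8*√(169 + (-3 + S)⁴) (a(S, A) = 72 - 8*√((-13)² + ((-3 + S)²)²) = 72 - 8*√(169 + (-3 + S)⁴))
a(113, z)/(-43156) = (72 - 8*√(169 + (-3 + 113)⁴))/(-43156) = (72 - 8*√(169 + 110⁴))*(-1/43156) = (72 - 8*√(169 + 146410000))*(-1/43156) = (72 - 8*√146410169)*(-1/43156) = -18/10789 + 2*√146410169/10789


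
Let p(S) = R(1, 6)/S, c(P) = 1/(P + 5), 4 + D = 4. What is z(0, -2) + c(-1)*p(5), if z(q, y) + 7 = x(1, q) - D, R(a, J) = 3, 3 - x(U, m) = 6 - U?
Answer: -177/20 ≈ -8.8500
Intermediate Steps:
x(U, m) = -3 + U (x(U, m) = 3 - (6 - U) = 3 + (-6 + U) = -3 + U)
D = 0 (D = -4 + 4 = 0)
c(P) = 1/(5 + P)
p(S) = 3/S
z(q, y) = -9 (z(q, y) = -7 + ((-3 + 1) - 1*0) = -7 + (-2 + 0) = -7 - 2 = -9)
z(0, -2) + c(-1)*p(5) = -9 + (3/5)/(5 - 1) = -9 + (3*(⅕))/4 = -9 + (¼)*(⅗) = -9 + 3/20 = -177/20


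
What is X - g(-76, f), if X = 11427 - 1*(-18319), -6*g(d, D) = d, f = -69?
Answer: 89200/3 ≈ 29733.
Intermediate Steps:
g(d, D) = -d/6
X = 29746 (X = 11427 + 18319 = 29746)
X - g(-76, f) = 29746 - (-1)*(-76)/6 = 29746 - 1*38/3 = 29746 - 38/3 = 89200/3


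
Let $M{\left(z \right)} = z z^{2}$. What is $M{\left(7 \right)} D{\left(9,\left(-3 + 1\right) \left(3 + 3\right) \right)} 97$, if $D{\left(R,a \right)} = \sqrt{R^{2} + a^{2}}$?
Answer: $499065$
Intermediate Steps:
$M{\left(z \right)} = z^{3}$
$M{\left(7 \right)} D{\left(9,\left(-3 + 1\right) \left(3 + 3\right) \right)} 97 = 7^{3} \sqrt{9^{2} + \left(\left(-3 + 1\right) \left(3 + 3\right)\right)^{2}} \cdot 97 = 343 \sqrt{81 + \left(\left(-2\right) 6\right)^{2}} \cdot 97 = 343 \sqrt{81 + \left(-12\right)^{2}} \cdot 97 = 343 \sqrt{81 + 144} \cdot 97 = 343 \sqrt{225} \cdot 97 = 343 \cdot 15 \cdot 97 = 5145 \cdot 97 = 499065$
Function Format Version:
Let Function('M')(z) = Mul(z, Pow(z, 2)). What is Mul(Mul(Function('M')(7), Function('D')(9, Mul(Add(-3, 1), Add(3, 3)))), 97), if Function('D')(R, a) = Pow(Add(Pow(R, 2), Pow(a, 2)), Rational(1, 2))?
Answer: 499065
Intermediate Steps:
Function('M')(z) = Pow(z, 3)
Mul(Mul(Function('M')(7), Function('D')(9, Mul(Add(-3, 1), Add(3, 3)))), 97) = Mul(Mul(Pow(7, 3), Pow(Add(Pow(9, 2), Pow(Mul(Add(-3, 1), Add(3, 3)), 2)), Rational(1, 2))), 97) = Mul(Mul(343, Pow(Add(81, Pow(Mul(-2, 6), 2)), Rational(1, 2))), 97) = Mul(Mul(343, Pow(Add(81, Pow(-12, 2)), Rational(1, 2))), 97) = Mul(Mul(343, Pow(Add(81, 144), Rational(1, 2))), 97) = Mul(Mul(343, Pow(225, Rational(1, 2))), 97) = Mul(Mul(343, 15), 97) = Mul(5145, 97) = 499065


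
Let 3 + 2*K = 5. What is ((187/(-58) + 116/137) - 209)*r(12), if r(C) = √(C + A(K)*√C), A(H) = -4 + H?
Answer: -1679605*√(12 - 6*√3)/7946 ≈ -268.02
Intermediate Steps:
K = 1 (K = -3/2 + (½)*5 = -3/2 + 5/2 = 1)
r(C) = √(C - 3*√C) (r(C) = √(C + (-4 + 1)*√C) = √(C - 3*√C))
((187/(-58) + 116/137) - 209)*r(12) = ((187/(-58) + 116/137) - 209)*√(12 - 6*√3) = ((187*(-1/58) + 116*(1/137)) - 209)*√(12 - 6*√3) = ((-187/58 + 116/137) - 209)*√(12 - 6*√3) = (-18891/7946 - 209)*√(12 - 6*√3) = -1679605*√(12 - 6*√3)/7946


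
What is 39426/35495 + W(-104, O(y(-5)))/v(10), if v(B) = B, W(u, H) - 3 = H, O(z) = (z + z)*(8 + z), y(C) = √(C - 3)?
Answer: -2687/14198 + 16*I*√2/5 ≈ -0.18925 + 4.5255*I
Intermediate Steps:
y(C) = √(-3 + C)
O(z) = 2*z*(8 + z) (O(z) = (2*z)*(8 + z) = 2*z*(8 + z))
W(u, H) = 3 + H
39426/35495 + W(-104, O(y(-5)))/v(10) = 39426/35495 + (3 + 2*√(-3 - 5)*(8 + √(-3 - 5)))/10 = 39426*(1/35495) + (3 + 2*√(-8)*(8 + √(-8)))*(⅒) = 39426/35495 + (3 + 2*(2*I*√2)*(8 + 2*I*√2))*(⅒) = 39426/35495 + (3 + 4*I*√2*(8 + 2*I*√2))*(⅒) = 39426/35495 + (3/10 + 2*I*√2*(8 + 2*I*√2)/5) = 100149/70990 + 2*I*√2*(8 + 2*I*√2)/5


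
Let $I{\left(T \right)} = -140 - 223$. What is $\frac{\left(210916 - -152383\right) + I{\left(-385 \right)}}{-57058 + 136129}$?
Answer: $\frac{362936}{79071} \approx 4.59$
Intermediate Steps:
$I{\left(T \right)} = -363$
$\frac{\left(210916 - -152383\right) + I{\left(-385 \right)}}{-57058 + 136129} = \frac{\left(210916 - -152383\right) - 363}{-57058 + 136129} = \frac{\left(210916 + 152383\right) - 363}{79071} = \left(363299 - 363\right) \frac{1}{79071} = 362936 \cdot \frac{1}{79071} = \frac{362936}{79071}$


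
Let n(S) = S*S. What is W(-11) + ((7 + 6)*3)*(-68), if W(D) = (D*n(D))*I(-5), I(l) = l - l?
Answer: -2652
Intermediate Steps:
n(S) = S²
I(l) = 0
W(D) = 0 (W(D) = (D*D²)*0 = D³*0 = 0)
W(-11) + ((7 + 6)*3)*(-68) = 0 + ((7 + 6)*3)*(-68) = 0 + (13*3)*(-68) = 0 + 39*(-68) = 0 - 2652 = -2652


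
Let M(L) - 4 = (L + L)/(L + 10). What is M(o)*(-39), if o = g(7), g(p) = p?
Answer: -3198/17 ≈ -188.12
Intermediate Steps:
o = 7
M(L) = 4 + 2*L/(10 + L) (M(L) = 4 + (L + L)/(L + 10) = 4 + (2*L)/(10 + L) = 4 + 2*L/(10 + L))
M(o)*(-39) = (2*(20 + 3*7)/(10 + 7))*(-39) = (2*(20 + 21)/17)*(-39) = (2*(1/17)*41)*(-39) = (82/17)*(-39) = -3198/17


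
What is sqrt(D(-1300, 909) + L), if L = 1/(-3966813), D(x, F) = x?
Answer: I*sqrt(252546753012673)/440757 ≈ 36.056*I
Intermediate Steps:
L = -1/3966813 ≈ -2.5209e-7
sqrt(D(-1300, 909) + L) = sqrt(-1300 - 1/3966813) = sqrt(-5156856901/3966813) = I*sqrt(252546753012673)/440757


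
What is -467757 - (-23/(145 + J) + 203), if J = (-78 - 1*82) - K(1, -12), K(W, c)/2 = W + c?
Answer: -3275697/7 ≈ -4.6796e+5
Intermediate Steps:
K(W, c) = 2*W + 2*c (K(W, c) = 2*(W + c) = 2*W + 2*c)
J = -138 (J = (-78 - 1*82) - (2*1 + 2*(-12)) = (-78 - 82) - (2 - 24) = -160 - 1*(-22) = -160 + 22 = -138)
-467757 - (-23/(145 + J) + 203) = -467757 - (-23/(145 - 138) + 203) = -467757 - (-23/7 + 203) = -467757 - 1*1398/7 = -467757 - 1398/7 = -3275697/7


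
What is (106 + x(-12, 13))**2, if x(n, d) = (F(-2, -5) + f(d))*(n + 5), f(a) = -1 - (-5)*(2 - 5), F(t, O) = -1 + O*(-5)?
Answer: 2500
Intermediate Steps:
F(t, O) = -1 - 5*O
f(a) = -16 (f(a) = -1 - (-5)*(-3) = -1 - 1*15 = -1 - 15 = -16)
x(n, d) = 40 + 8*n (x(n, d) = ((-1 - 5*(-5)) - 16)*(n + 5) = ((-1 + 25) - 16)*(5 + n) = (24 - 16)*(5 + n) = 8*(5 + n) = 40 + 8*n)
(106 + x(-12, 13))**2 = (106 + (40 + 8*(-12)))**2 = (106 + (40 - 96))**2 = (106 - 56)**2 = 50**2 = 2500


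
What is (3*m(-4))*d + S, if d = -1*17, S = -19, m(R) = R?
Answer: 185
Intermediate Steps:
d = -17
(3*m(-4))*d + S = (3*(-4))*(-17) - 19 = -12*(-17) - 19 = 204 - 19 = 185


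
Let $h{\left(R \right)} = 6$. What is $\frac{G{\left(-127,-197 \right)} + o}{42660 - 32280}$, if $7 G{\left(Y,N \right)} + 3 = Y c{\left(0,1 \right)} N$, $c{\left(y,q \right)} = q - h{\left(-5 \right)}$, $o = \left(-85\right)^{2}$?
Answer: $- \frac{24841}{24220} \approx -1.0256$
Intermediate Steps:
$o = 7225$
$c{\left(y,q \right)} = -6 + q$ ($c{\left(y,q \right)} = q - 6 = -6 + q$)
$G{\left(Y,N \right)} = - \frac{3}{7} - \frac{5 N Y}{7}$ ($G{\left(Y,N \right)} = - \frac{3}{7} + \frac{Y \left(-6 + 1\right) N}{7} = - \frac{3}{7} + \frac{Y \left(-5\right) N}{7} = - \frac{3}{7} + \frac{- 5 Y N}{7} = - \frac{3}{7} + \frac{\left(-5\right) N Y}{7} = - \frac{3}{7} - \frac{5 N Y}{7}$)
$\frac{G{\left(-127,-197 \right)} + o}{42660 - 32280} = \frac{\left(- \frac{3}{7} - \left(- \frac{985}{7}\right) \left(-127\right)\right) + 7225}{42660 - 32280} = \frac{\left(- \frac{3}{7} - \frac{125095}{7}\right) + 7225}{10380} = \left(- \frac{125098}{7} + 7225\right) \frac{1}{10380} = \left(- \frac{74523}{7}\right) \frac{1}{10380} = - \frac{24841}{24220}$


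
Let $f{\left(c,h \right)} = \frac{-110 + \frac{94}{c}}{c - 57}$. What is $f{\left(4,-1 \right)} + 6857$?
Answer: $\frac{727015}{106} \approx 6858.6$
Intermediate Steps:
$f{\left(c,h \right)} = \frac{-110 + \frac{94}{c}}{-57 + c}$
$f{\left(4,-1 \right)} + 6857 = \frac{2 \left(47 - 220\right)}{4 \left(-57 + 4\right)} + 6857 = 2 \cdot \frac{1}{4} \frac{1}{-53} \left(47 - 220\right) + 6857 = 2 \cdot \frac{1}{4} \left(- \frac{1}{53}\right) \left(-173\right) + 6857 = \frac{173}{106} + 6857 = \frac{727015}{106}$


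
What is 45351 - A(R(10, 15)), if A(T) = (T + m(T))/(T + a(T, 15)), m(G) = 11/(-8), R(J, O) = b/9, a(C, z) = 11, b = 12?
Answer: 13423897/296 ≈ 45351.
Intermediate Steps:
R(J, O) = 4/3 (R(J, O) = 12/9 = 12*(⅑) = 4/3)
m(G) = -11/8 (m(G) = 11*(-⅛) = -11/8)
A(T) = (-11/8 + T)/(11 + T) (A(T) = (T - 11/8)/(T + 11) = (-11/8 + T)/(11 + T))
45351 - A(R(10, 15)) = 45351 - (-11/8 + 4/3)/(11 + 4/3) = 45351 - (-1)/(37/3*24) = 45351 - 3*(-1)/(37*24) = 45351 - 1*(-1/296) = 45351 + 1/296 = 13423897/296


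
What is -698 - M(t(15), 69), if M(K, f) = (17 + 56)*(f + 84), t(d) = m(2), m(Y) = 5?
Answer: -11867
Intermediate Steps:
t(d) = 5
M(K, f) = 6132 + 73*f (M(K, f) = 73*(84 + f) = 6132 + 73*f)
-698 - M(t(15), 69) = -698 - (6132 + 73*69) = -698 - (6132 + 5037) = -698 - 1*11169 = -698 - 11169 = -11867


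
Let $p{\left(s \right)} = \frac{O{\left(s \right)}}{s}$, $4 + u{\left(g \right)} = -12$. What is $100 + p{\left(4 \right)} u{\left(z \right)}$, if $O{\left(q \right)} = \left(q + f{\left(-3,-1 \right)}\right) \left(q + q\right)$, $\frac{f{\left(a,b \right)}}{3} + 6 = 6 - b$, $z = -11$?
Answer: $-124$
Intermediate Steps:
$f{\left(a,b \right)} = - 3 b$ ($f{\left(a,b \right)} = -18 + 3 \left(6 - b\right) = -18 - \left(-18 + 3 b\right) = - 3 b$)
$u{\left(g \right)} = -16$ ($u{\left(g \right)} = -4 - 12 = -16$)
$O{\left(q \right)} = 2 q \left(3 + q\right)$ ($O{\left(q \right)} = \left(q - -3\right) \left(q + q\right) = \left(q + 3\right) 2 q = \left(3 + q\right) 2 q = 2 q \left(3 + q\right)$)
$p{\left(s \right)} = 6 + 2 s$ ($p{\left(s \right)} = \frac{2 s \left(3 + s\right)}{s} = 6 + 2 s$)
$100 + p{\left(4 \right)} u{\left(z \right)} = 100 + \left(6 + 2 \cdot 4\right) \left(-16\right) = 100 + \left(6 + 8\right) \left(-16\right) = 100 + 14 \left(-16\right) = 100 - 224 = -124$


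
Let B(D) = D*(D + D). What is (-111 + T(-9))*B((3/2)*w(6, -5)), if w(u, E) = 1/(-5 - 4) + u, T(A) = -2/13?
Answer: -4059005/234 ≈ -17346.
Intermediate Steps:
T(A) = -2/13 (T(A) = -2*1/13 = -2/13)
w(u, E) = -⅑ + u (w(u, E) = 1/(-9) + u = -⅑ + u)
B(D) = 2*D² (B(D) = D*(2*D) = 2*D²)
(-111 + T(-9))*B((3/2)*w(6, -5)) = (-111 - 2/13)*(2*((3/2)*(-⅑ + 6))²) = -2890*((3*(½))*(53/9))²/13 = -2890*((3/2)*(53/9))²/13 = -2890*(53/6)²/13 = -2890*2809/(13*36) = -1445/13*2809/18 = -4059005/234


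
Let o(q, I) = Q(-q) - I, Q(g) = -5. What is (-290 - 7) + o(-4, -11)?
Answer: -291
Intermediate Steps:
o(q, I) = -5 - I
(-290 - 7) + o(-4, -11) = (-290 - 7) + (-5 - 1*(-11)) = -297 + (-5 + 11) = -297 + 6 = -291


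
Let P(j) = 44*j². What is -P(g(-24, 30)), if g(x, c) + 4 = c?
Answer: -29744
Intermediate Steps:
g(x, c) = -4 + c
-P(g(-24, 30)) = -44*(-4 + 30)² = -44*26² = -44*676 = -1*29744 = -29744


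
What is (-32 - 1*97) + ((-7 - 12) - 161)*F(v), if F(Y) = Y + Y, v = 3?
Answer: -1209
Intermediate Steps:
F(Y) = 2*Y
(-32 - 1*97) + ((-7 - 12) - 161)*F(v) = (-32 - 1*97) + ((-7 - 12) - 161)*(2*3) = (-32 - 97) + (-19 - 161)*6 = -129 - 180*6 = -129 - 1080 = -1209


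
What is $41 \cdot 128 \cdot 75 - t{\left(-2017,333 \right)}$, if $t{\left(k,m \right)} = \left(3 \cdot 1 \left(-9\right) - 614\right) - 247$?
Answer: $394488$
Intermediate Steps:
$t{\left(k,m \right)} = -888$ ($t{\left(k,m \right)} = \left(3 \left(-9\right) - 614\right) - 247 = \left(-27 - 614\right) - 247 = -641 - 247 = -888$)
$41 \cdot 128 \cdot 75 - t{\left(-2017,333 \right)} = 41 \cdot 128 \cdot 75 - -888 = 5248 \cdot 75 + 888 = 393600 + 888 = 394488$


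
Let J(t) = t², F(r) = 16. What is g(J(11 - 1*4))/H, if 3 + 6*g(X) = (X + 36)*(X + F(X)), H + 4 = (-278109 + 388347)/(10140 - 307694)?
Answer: -410773297/1950681 ≈ -210.58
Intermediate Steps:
H = -650227/148777 (H = -4 + (-278109 + 388347)/(10140 - 307694) = -4 + 110238/(-297554) = -4 + 110238*(-1/297554) = -4 - 55119/148777 = -650227/148777 ≈ -4.3705)
g(X) = -½ + (16 + X)*(36 + X)/6 (g(X) = -½ + ((X + 36)*(X + 16))/6 = -½ + ((36 + X)*(16 + X))/6 = -½ + ((16 + X)*(36 + X))/6 = -½ + (16 + X)*(36 + X)/6)
g(J(11 - 1*4))/H = (191/2 + ((11 - 1*4)²)²/6 + 26*(11 - 1*4)²/3)/(-650227/148777) = (191/2 + ((11 - 4)²)²/6 + 26*(11 - 4)²/3)*(-148777/650227) = (191/2 + (7²)²/6 + (26/3)*7²)*(-148777/650227) = (191/2 + (⅙)*49² + (26/3)*49)*(-148777/650227) = (191/2 + (⅙)*2401 + 1274/3)*(-148777/650227) = (191/2 + 2401/6 + 1274/3)*(-148777/650227) = (2761/3)*(-148777/650227) = -410773297/1950681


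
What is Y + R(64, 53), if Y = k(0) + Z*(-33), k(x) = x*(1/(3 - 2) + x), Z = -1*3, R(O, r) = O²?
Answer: 4195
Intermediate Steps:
Z = -3
k(x) = x*(1 + x) (k(x) = x*(1/1 + x) = x*(1 + x))
Y = 99 (Y = 0*(1 + 0) - 3*(-33) = 0*1 + 99 = 0 + 99 = 99)
Y + R(64, 53) = 99 + 64² = 99 + 4096 = 4195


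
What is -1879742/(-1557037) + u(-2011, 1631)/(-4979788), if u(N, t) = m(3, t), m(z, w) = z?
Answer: 9360711983585/7753714168156 ≈ 1.2073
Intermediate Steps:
u(N, t) = 3
-1879742/(-1557037) + u(-2011, 1631)/(-4979788) = -1879742/(-1557037) + 3/(-4979788) = -1879742*(-1/1557037) + 3*(-1/4979788) = 1879742/1557037 - 3/4979788 = 9360711983585/7753714168156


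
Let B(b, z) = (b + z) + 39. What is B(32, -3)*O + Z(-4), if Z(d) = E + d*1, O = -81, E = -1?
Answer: -5513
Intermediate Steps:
Z(d) = -1 + d (Z(d) = -1 + d*1 = -1 + d)
B(b, z) = 39 + b + z
B(32, -3)*O + Z(-4) = (39 + 32 - 3)*(-81) + (-1 - 4) = 68*(-81) - 5 = -5508 - 5 = -5513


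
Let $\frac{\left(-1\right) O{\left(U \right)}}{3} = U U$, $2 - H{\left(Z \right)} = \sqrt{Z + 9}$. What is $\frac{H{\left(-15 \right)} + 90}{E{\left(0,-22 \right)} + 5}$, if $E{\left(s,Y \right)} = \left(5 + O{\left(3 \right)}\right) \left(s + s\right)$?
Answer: $\frac{92}{5} - \frac{i \sqrt{6}}{5} \approx 18.4 - 0.4899 i$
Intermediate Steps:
$H{\left(Z \right)} = 2 - \sqrt{9 + Z}$ ($H{\left(Z \right)} = 2 - \sqrt{Z + 9} = 2 - \sqrt{9 + Z}$)
$O{\left(U \right)} = - 3 U^{2}$ ($O{\left(U \right)} = - 3 U U = - 3 U^{2}$)
$E{\left(s,Y \right)} = - 44 s$ ($E{\left(s,Y \right)} = \left(5 - 3 \cdot 3^{2}\right) \left(s + s\right) = \left(5 - 27\right) 2 s = - 22 \cdot 2 s = - 44 s$)
$\frac{H{\left(-15 \right)} + 90}{E{\left(0,-22 \right)} + 5} = \frac{\left(2 - \sqrt{9 - 15}\right) + 90}{\left(-44\right) 0 + 5} = \frac{\left(2 - \sqrt{-6}\right) + 90}{0 + 5} = \frac{\left(2 - i \sqrt{6}\right) + 90}{5} = \left(\left(2 - i \sqrt{6}\right) + 90\right) \frac{1}{5} = \left(92 - i \sqrt{6}\right) \frac{1}{5} = \frac{92}{5} - \frac{i \sqrt{6}}{5}$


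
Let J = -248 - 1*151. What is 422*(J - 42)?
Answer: -186102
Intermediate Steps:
J = -399 (J = -248 - 151 = -399)
422*(J - 42) = 422*(-399 - 42) = 422*(-441) = -186102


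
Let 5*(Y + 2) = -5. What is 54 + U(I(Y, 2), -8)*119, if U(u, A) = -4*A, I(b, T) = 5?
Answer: 3862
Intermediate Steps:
Y = -3 (Y = -2 + (⅕)*(-5) = -2 - 1 = -3)
54 + U(I(Y, 2), -8)*119 = 54 - 4*(-8)*119 = 54 + 32*119 = 54 + 3808 = 3862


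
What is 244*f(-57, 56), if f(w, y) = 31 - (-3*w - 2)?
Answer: -33672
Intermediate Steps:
f(w, y) = 33 + 3*w (f(w, y) = 31 - (-2 - 3*w) = 31 + (2 + 3*w) = 33 + 3*w)
244*f(-57, 56) = 244*(33 + 3*(-57)) = 244*(33 - 171) = 244*(-138) = -33672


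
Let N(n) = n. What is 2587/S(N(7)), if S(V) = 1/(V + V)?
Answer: 36218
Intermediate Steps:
S(V) = 1/(2*V)
2587/S(N(7)) = 2587/(((1/2)/7)) = 2587/(((1/2)*(1/7))) = 2587/(1/14) = 2587*14 = 36218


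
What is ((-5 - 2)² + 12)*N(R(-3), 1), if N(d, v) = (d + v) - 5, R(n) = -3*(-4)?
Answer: 488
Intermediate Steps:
R(n) = 12
N(d, v) = -5 + d + v
((-5 - 2)² + 12)*N(R(-3), 1) = ((-5 - 2)² + 12)*(-5 + 12 + 1) = ((-7)² + 12)*8 = (49 + 12)*8 = 61*8 = 488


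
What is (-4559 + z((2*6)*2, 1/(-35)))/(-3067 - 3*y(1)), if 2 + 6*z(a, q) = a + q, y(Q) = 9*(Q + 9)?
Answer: 956621/700770 ≈ 1.3651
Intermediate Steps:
y(Q) = 81 + 9*Q (y(Q) = 9*(9 + Q) = 81 + 9*Q)
z(a, q) = -⅓ + a/6 + q/6 (z(a, q) = -⅓ + (a + q)/6 = -⅓ + (a/6 + q/6) = -⅓ + a/6 + q/6)
(-4559 + z((2*6)*2, 1/(-35)))/(-3067 - 3*y(1)) = (-4559 + (-⅓ + ((2*6)*2)/6 + (⅙)/(-35)))/(-3067 - 3*(81 + 9*1)) = (-4559 + (-⅓ + (12*2)/6 + (⅙)*(-1/35)))/(-3067 - 3*(81 + 9)) = (-4559 + (-⅓ + (⅙)*24 - 1/210))/(-3067 - 3*90) = (-4559 + (-⅓ + 4 - 1/210))/(-3067 - 270) = (-4559 + 769/210)/(-3337) = -956621/210*(-1/3337) = 956621/700770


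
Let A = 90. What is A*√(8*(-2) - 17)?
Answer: 90*I*√33 ≈ 517.01*I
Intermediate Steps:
A*√(8*(-2) - 17) = 90*√(8*(-2) - 17) = 90*√(-16 - 17) = 90*√(-33) = 90*(I*√33) = 90*I*√33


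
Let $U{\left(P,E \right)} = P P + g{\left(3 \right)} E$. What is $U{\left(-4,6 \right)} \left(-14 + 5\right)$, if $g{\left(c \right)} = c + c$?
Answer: $-468$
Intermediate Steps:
$g{\left(c \right)} = 2 c$
$U{\left(P,E \right)} = P^{2} + 6 E$ ($U{\left(P,E \right)} = P P + 2 \cdot 3 E = P^{2} + 6 E$)
$U{\left(-4,6 \right)} \left(-14 + 5\right) = \left(\left(-4\right)^{2} + 6 \cdot 6\right) \left(-14 + 5\right) = \left(16 + 36\right) \left(-9\right) = 52 \left(-9\right) = -468$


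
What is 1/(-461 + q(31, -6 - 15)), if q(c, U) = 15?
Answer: -1/446 ≈ -0.0022422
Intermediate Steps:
1/(-461 + q(31, -6 - 15)) = 1/(-461 + 15) = 1/(-446) = -1/446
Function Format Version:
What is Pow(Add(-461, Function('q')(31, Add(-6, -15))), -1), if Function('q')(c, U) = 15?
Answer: Rational(-1, 446) ≈ -0.0022422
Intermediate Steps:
Pow(Add(-461, Function('q')(31, Add(-6, -15))), -1) = Pow(Add(-461, 15), -1) = Pow(-446, -1) = Rational(-1, 446)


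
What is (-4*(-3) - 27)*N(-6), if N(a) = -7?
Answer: 105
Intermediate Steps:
(-4*(-3) - 27)*N(-6) = (-4*(-3) - 27)*(-7) = (12 - 27)*(-7) = -15*(-7) = 105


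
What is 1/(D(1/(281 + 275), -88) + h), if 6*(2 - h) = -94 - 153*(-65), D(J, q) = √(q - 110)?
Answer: -59034/96813049 - 108*I*√22/96813049 ≈ -0.00060977 - 5.2324e-6*I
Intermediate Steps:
D(J, q) = √(-110 + q)
h = -9839/6 (h = 2 - (-94 - 153*(-65))/6 = 2 - (-94 + 9945)/6 = 2 - ⅙*9851 = 2 - 9851/6 = -9839/6 ≈ -1639.8)
1/(D(1/(281 + 275), -88) + h) = 1/(√(-110 - 88) - 9839/6) = 1/(√(-198) - 9839/6) = 1/(3*I*√22 - 9839/6) = 1/(-9839/6 + 3*I*√22)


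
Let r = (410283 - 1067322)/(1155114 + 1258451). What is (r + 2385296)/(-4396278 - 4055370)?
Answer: -5757066283201/20398601805120 ≈ -0.28223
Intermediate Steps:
r = -657039/2413565 ≈ -0.27223
(r + 2385296)/(-4396278 - 4055370) = (-657039/2413565 + 2385296)/(-4396278 - 4055370) = (5757066283201/2413565)/(-8451648) = (5757066283201/2413565)*(-1/8451648) = -5757066283201/20398601805120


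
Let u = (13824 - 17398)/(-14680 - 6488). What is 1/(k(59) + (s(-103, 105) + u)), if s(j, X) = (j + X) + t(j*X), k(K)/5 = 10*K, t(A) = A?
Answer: -10584/83220205 ≈ -0.00012718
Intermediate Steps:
u = 1787/10584 (u = -3574/(-21168) = -3574*(-1/21168) = 1787/10584 ≈ 0.16884)
k(K) = 50*K (k(K) = 5*(10*K) = 50*K)
s(j, X) = X + j + X*j (s(j, X) = (j + X) + j*X = (X + j) + X*j = X + j + X*j)
1/(k(59) + (s(-103, 105) + u)) = 1/(50*59 + ((105 - 103 + 105*(-103)) + 1787/10584)) = 1/(2950 + ((105 - 103 - 10815) + 1787/10584)) = 1/(2950 + (-10813 + 1787/10584)) = 1/(2950 - 114443005/10584) = 1/(-83220205/10584) = -10584/83220205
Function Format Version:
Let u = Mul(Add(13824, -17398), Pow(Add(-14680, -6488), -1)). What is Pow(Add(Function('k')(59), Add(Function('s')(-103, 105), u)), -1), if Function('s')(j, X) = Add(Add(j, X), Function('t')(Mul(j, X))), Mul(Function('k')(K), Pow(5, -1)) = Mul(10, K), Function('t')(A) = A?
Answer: Rational(-10584, 83220205) ≈ -0.00012718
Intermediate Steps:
u = Rational(1787, 10584) (u = Mul(-3574, Pow(-21168, -1)) = Mul(-3574, Rational(-1, 21168)) = Rational(1787, 10584) ≈ 0.16884)
Function('k')(K) = Mul(50, K) (Function('k')(K) = Mul(5, Mul(10, K)) = Mul(50, K))
Function('s')(j, X) = Add(X, j, Mul(X, j)) (Function('s')(j, X) = Add(Add(j, X), Mul(j, X)) = Add(Add(X, j), Mul(X, j)) = Add(X, j, Mul(X, j)))
Pow(Add(Function('k')(59), Add(Function('s')(-103, 105), u)), -1) = Pow(Add(Mul(50, 59), Add(Add(105, -103, Mul(105, -103)), Rational(1787, 10584))), -1) = Pow(Add(2950, Add(Add(105, -103, -10815), Rational(1787, 10584))), -1) = Pow(Add(2950, Add(-10813, Rational(1787, 10584))), -1) = Pow(Add(2950, Rational(-114443005, 10584)), -1) = Pow(Rational(-83220205, 10584), -1) = Rational(-10584, 83220205)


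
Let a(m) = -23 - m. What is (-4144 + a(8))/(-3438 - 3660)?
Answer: 4175/7098 ≈ 0.58819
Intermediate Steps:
(-4144 + a(8))/(-3438 - 3660) = (-4144 + (-23 - 1*8))/(-3438 - 3660) = (-4144 + (-23 - 8))/(-7098) = (-4144 - 31)*(-1/7098) = -4175*(-1/7098) = 4175/7098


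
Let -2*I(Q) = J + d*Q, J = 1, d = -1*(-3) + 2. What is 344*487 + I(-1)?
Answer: 167530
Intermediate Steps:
d = 5 (d = 3 + 2 = 5)
I(Q) = -½ - 5*Q/2 (I(Q) = -(1 + 5*Q)/2 = -½ - 5*Q/2)
344*487 + I(-1) = 344*487 + (-½ - 5/2*(-1)) = 167528 + (-½ + 5/2) = 167528 + 2 = 167530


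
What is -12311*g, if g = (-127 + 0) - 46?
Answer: 2129803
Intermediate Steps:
g = -173 (g = -127 - 46 = -173)
-12311*g = -12311*(-173) = 2129803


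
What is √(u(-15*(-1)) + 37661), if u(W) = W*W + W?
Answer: √37901 ≈ 194.68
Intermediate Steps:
u(W) = W + W² (u(W) = W² + W = W + W²)
√(u(-15*(-1)) + 37661) = √((-15*(-1))*(1 - 15*(-1)) + 37661) = √(15*(1 + 15) + 37661) = √(15*16 + 37661) = √(240 + 37661) = √37901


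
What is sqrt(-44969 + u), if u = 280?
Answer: I*sqrt(44689) ≈ 211.4*I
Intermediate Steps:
sqrt(-44969 + u) = sqrt(-44969 + 280) = sqrt(-44689) = I*sqrt(44689)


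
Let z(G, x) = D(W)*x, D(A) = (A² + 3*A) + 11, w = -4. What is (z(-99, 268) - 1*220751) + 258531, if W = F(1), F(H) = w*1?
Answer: 41800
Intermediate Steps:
F(H) = -4 (F(H) = -4*1 = -4)
W = -4
D(A) = 11 + A² + 3*A
z(G, x) = 15*x (z(G, x) = (11 + (-4)² + 3*(-4))*x = (11 + 16 - 12)*x = 15*x)
(z(-99, 268) - 1*220751) + 258531 = (15*268 - 1*220751) + 258531 = (4020 - 220751) + 258531 = -216731 + 258531 = 41800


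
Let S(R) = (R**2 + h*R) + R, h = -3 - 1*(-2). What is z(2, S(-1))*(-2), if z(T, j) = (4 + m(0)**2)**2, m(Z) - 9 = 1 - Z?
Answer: -21632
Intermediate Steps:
h = -1 (h = -3 + 2 = -1)
m(Z) = 10 - Z (m(Z) = 9 + (1 - Z) = 10 - Z)
S(R) = R**2 (S(R) = (R**2 - R) + R = R**2)
z(T, j) = 10816 (z(T, j) = (4 + (10 - 1*0)**2)**2 = (4 + (10 + 0)**2)**2 = (4 + 10**2)**2 = (4 + 100)**2 = 104**2 = 10816)
z(2, S(-1))*(-2) = 10816*(-2) = -21632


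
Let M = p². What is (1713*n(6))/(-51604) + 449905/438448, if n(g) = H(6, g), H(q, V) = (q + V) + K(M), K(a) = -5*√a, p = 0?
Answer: 53000599/84424144 ≈ 0.62779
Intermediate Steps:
M = 0 (M = 0² = 0)
H(q, V) = V + q (H(q, V) = (q + V) - 5*√0 = (V + q) - 5*0 = (V + q) + 0 = V + q)
n(g) = 6 + g (n(g) = g + 6 = 6 + g)
(1713*n(6))/(-51604) + 449905/438448 = (1713*(6 + 6))/(-51604) + 449905/438448 = (1713*12)*(-1/51604) + 449905*(1/438448) = 20556*(-1/51604) + 6715/6544 = -5139/12901 + 6715/6544 = 53000599/84424144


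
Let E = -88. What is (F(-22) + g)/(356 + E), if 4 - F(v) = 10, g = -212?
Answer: -109/134 ≈ -0.81343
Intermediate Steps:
F(v) = -6 (F(v) = 4 - 1*10 = 4 - 10 = -6)
(F(-22) + g)/(356 + E) = (-6 - 212)/(356 - 88) = -218/268 = -218*1/268 = -109/134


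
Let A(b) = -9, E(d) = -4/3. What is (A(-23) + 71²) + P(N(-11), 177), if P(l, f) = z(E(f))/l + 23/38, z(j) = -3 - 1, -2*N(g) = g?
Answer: 2103325/418 ≈ 5031.9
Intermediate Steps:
E(d) = -4/3 (E(d) = -4*⅓ = -4/3)
N(g) = -g/2
z(j) = -4
P(l, f) = 23/38 - 4/l (P(l, f) = -4/l + 23/38 = 23/38 - 4/l)
(A(-23) + 71²) + P(N(-11), 177) = (-9 + 71²) + (23/38 - 4/((-½*(-11)))) = (-9 + 5041) + (23/38 - 4/11/2) = 5032 + (23/38 - 4*2/11) = 5032 + (23/38 - 8/11) = 5032 - 51/418 = 2103325/418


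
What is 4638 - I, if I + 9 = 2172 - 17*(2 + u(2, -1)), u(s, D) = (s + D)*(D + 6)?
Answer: 2594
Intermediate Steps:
u(s, D) = (6 + D)*(D + s) (u(s, D) = (D + s)*(6 + D) = (6 + D)*(D + s))
I = 2044 (I = -9 + (2172 - 17*(2 + ((-1)² + 6*(-1) + 6*2 - 1*2))) = -9 + (2172 - 17*(2 + (1 - 6 + 12 - 2))) = -9 + (2172 - 17*(2 + 5)) = -9 + (2172 - 17*7) = -9 + (2172 - 1*119) = -9 + (2172 - 119) = -9 + 2053 = 2044)
4638 - I = 4638 - 1*2044 = 4638 - 2044 = 2594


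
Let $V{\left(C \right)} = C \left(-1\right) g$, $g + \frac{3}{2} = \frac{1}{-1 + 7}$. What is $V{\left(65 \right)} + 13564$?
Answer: $\frac{40952}{3} \approx 13651.0$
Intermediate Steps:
$g = - \frac{4}{3}$ ($g = - \frac{3}{2} + \frac{1}{-1 + 7} = - \frac{3}{2} + \frac{1}{6} = - \frac{4}{3} \approx -1.3333$)
$V{\left(C \right)} = \frac{4 C}{3}$ ($V{\left(C \right)} = C \left(-1\right) \left(- \frac{4}{3}\right) = - C \left(- \frac{4}{3}\right) = \frac{4 C}{3}$)
$V{\left(65 \right)} + 13564 = \frac{4}{3} \cdot 65 + 13564 = \frac{260}{3} + 13564 = \frac{40952}{3}$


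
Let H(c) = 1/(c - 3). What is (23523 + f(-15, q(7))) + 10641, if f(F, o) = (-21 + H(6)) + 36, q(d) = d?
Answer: 102538/3 ≈ 34179.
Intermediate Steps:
H(c) = 1/(-3 + c)
f(F, o) = 46/3 (f(F, o) = (-21 + 1/(-3 + 6)) + 36 = (-21 + 1/3) + 36 = (-21 + ⅓) + 36 = -62/3 + 36 = 46/3)
(23523 + f(-15, q(7))) + 10641 = (23523 + 46/3) + 10641 = 70615/3 + 10641 = 102538/3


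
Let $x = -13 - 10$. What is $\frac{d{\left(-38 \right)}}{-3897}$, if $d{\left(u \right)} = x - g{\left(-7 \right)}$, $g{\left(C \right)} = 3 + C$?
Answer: $\frac{19}{3897} \approx 0.0048755$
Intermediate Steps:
$x = -23$ ($x = -13 - 10 = -23$)
$d{\left(u \right)} = -19$ ($d{\left(u \right)} = -23 - \left(3 - 7\right) = -23 - -4 = -23 + 4 = -19$)
$\frac{d{\left(-38 \right)}}{-3897} = - \frac{19}{-3897} = \left(-19\right) \left(- \frac{1}{3897}\right) = \frac{19}{3897}$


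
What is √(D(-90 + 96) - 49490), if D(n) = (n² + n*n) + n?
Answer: 2*I*√12353 ≈ 222.29*I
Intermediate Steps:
D(n) = n + 2*n² (D(n) = (n² + n²) + n = 2*n² + n = n + 2*n²)
√(D(-90 + 96) - 49490) = √((-90 + 96)*(1 + 2*(-90 + 96)) - 49490) = √(6*(1 + 2*6) - 49490) = √(6*(1 + 12) - 49490) = √(6*13 - 49490) = √(78 - 49490) = √(-49412) = 2*I*√12353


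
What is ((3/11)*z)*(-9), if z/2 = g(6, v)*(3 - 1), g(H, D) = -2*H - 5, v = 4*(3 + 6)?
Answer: 1836/11 ≈ 166.91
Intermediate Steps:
v = 36 (v = 4*9 = 36)
g(H, D) = -5 - 2*H
z = -68 (z = 2*((-5 - 2*6)*(3 - 1)) = 2*((-5 - 12)*2) = 2*(-17*2) = 2*(-34) = -68)
((3/11)*z)*(-9) = ((3/11)*(-68))*(-9) = -204/11*(-9) = 1836/11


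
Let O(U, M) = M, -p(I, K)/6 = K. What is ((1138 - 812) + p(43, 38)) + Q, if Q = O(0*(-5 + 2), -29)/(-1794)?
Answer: 175841/1794 ≈ 98.016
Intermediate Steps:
p(I, K) = -6*K
Q = 29/1794 (Q = -29/(-1794) = -29*(-1/1794) = 29/1794 ≈ 0.016165)
((1138 - 812) + p(43, 38)) + Q = ((1138 - 812) - 6*38) + 29/1794 = (326 - 228) + 29/1794 = 98 + 29/1794 = 175841/1794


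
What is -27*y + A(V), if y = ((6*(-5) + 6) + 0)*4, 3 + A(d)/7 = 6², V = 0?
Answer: 2823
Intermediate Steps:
A(d) = 231 (A(d) = -21 + 7*6² = -21 + 7*36 = -21 + 252 = 231)
y = -96 (y = ((-30 + 6) + 0)*4 = (-24 + 0)*4 = -24*4 = -96)
-27*y + A(V) = -27*(-96) + 231 = 2592 + 231 = 2823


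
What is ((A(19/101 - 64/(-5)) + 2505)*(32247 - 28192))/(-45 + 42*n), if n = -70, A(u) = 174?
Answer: -724223/199 ≈ -3639.3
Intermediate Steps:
((A(19/101 - 64/(-5)) + 2505)*(32247 - 28192))/(-45 + 42*n) = ((174 + 2505)*(32247 - 28192))/(-45 + 42*(-70)) = (2679*4055)/(-45 - 2940) = 10863345/(-2985) = 10863345*(-1/2985) = -724223/199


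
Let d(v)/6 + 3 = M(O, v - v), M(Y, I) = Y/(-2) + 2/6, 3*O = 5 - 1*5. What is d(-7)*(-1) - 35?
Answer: -19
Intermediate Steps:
O = 0 (O = (5 - 1*5)/3 = (5 - 5)/3 = (⅓)*0 = 0)
M(Y, I) = ⅓ - Y/2 (M(Y, I) = Y*(-½) + 2*(⅙) = -Y/2 + ⅓ = ⅓ - Y/2)
d(v) = -16 (d(v) = -18 + 6*(⅓ - ½*0) = -18 + 6*(⅓ + 0) = -18 + 6*(⅓) = -18 + 2 = -16)
d(-7)*(-1) - 35 = -16*(-1) - 35 = 16 - 35 = -19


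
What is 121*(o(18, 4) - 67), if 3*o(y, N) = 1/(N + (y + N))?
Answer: -632225/78 ≈ -8105.4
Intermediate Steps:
o(y, N) = 1/(3*(y + 2*N)) (o(y, N) = 1/(3*(N + (y + N))) = 1/(3*(N + (N + y))) = 1/(3*(y + 2*N)))
121*(o(18, 4) - 67) = 121*(1/(3*(18 + 2*4)) - 67) = 121*(1/(3*(18 + 8)) - 67) = 121*((⅓)/26 - 67) = 121*((⅓)*(1/26) - 67) = 121*(1/78 - 67) = 121*(-5225/78) = -632225/78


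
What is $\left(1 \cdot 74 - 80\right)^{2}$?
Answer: $36$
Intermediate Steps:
$\left(1 \cdot 74 - 80\right)^{2} = \left(74 - 80\right)^{2} = \left(-6\right)^{2} = 36$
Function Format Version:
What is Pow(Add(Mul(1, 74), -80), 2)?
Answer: 36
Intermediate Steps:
Pow(Add(Mul(1, 74), -80), 2) = Pow(Add(74, -80), 2) = Pow(-6, 2) = 36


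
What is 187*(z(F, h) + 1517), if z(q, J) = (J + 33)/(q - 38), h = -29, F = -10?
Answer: 3403961/12 ≈ 2.8366e+5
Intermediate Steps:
z(q, J) = (33 + J)/(-38 + q)
187*(z(F, h) + 1517) = 187*((33 - 29)/(-38 - 10) + 1517) = 187*(4/(-48) + 1517) = 187*(-1/48*4 + 1517) = 187*(-1/12 + 1517) = 187*(18203/12) = 3403961/12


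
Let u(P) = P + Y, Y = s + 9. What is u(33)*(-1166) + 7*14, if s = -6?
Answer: -41878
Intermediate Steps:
Y = 3 (Y = -6 + 9 = 3)
u(P) = 3 + P (u(P) = P + 3 = 3 + P)
u(33)*(-1166) + 7*14 = (3 + 33)*(-1166) + 7*14 = 36*(-1166) + 98 = -41976 + 98 = -41878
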